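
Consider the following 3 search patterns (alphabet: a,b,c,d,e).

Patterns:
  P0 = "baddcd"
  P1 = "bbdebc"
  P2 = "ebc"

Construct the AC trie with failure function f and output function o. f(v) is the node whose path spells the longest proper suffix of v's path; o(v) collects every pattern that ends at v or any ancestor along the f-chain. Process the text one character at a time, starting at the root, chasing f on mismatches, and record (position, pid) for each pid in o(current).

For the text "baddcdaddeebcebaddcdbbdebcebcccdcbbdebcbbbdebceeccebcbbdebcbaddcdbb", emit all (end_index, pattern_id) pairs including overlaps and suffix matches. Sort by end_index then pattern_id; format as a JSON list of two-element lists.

Construct AC machine:
Trie nodes:
  n0 'ε': b→1 e→12
  n1 'b': a→2 b→7
  n2 'ba': d→3
  n3 'bad': d→4
  n4 'badd': c→5
  n5 'baddc': d→6
  n6 'baddcd': ·  [P0 ends]
  n7 'bb': d→8
  n8 'bbd': e→9
  n9 'bbde': b→10
  n10 'bbdeb': c→11
  n11 'bbdebc': ·  [P1 ends]
  n12 'e': b→13
  n13 'eb': c→14
  n14 'ebc': ·  [P2 ends]

Failure links (BFS by depth):
  fail(1) 'b': from fail(0)=0 chase 'b': 0 ⇒ 0;  out=∅∪out(0)=∅
  fail(12) 'e': from fail(0)=0 chase 'e': 0 ⇒ 0;  out=∅∪out(0)=∅
  fail(2) 'ba': from fail(1)=0 chase 'a': 0 ⇒ 0;  out=∅∪out(0)=∅
  fail(7) 'bb': from fail(1)=0 chase 'b': 0 ⇒ 1;  out=∅∪out(1)=∅
  fail(13) 'eb': from fail(12)=0 chase 'b': 0 ⇒ 1;  out=∅∪out(1)=∅
  fail(3) 'bad': from fail(2)=0 chase 'd': 0 ⇒ 0;  out=∅∪out(0)=∅
  fail(8) 'bbd': from fail(7)=1 chase 'd': 1→0 ⇒ 0;  out=∅∪out(0)=∅
  fail(14) 'ebc': from fail(13)=1 chase 'c': 1→0 ⇒ 0;  out={2}∪out(0)={2}
  fail(4) 'badd': from fail(3)=0 chase 'd': 0 ⇒ 0;  out=∅∪out(0)=∅
  fail(9) 'bbde': from fail(8)=0 chase 'e': 0 ⇒ 12;  out=∅∪out(12)=∅
  fail(5) 'baddc': from fail(4)=0 chase 'c': 0 ⇒ 0;  out=∅∪out(0)=∅
  fail(10) 'bbdeb': from fail(9)=12 chase 'b': 12 ⇒ 13;  out=∅∪out(13)=∅
  fail(6) 'baddcd': from fail(5)=0 chase 'd': 0 ⇒ 0;  out={0}∪out(0)={0}
  fail(11) 'bbdebc': from fail(10)=13 chase 'c': 13 ⇒ 14;  out={1}∪out(14)={1,2}

Text stream:
i=0 'b': node 0→1
i=1 'a': node 1→2
i=2 'd': node 2→3
i=3 'd': node 3→4
i=4 'c': node 4→5
i=5 'd': node 5→6  → match P0@[0:5]
i=6 'a': node 6→0 (via fail)
i=7 'd': node 0→0
i=8 'd': node 0→0
i=9 'e': node 0→12
i=10 'e': node 12→12 (via fail)
i=11 'b': node 12→13
i=12 'c': node 13→14  → match P2@[10:12]
i=13 'e': node 14→12 (via fail)
i=14 'b': node 12→13
i=15 'a': node 13→2 (via fail)
i=16 'd': node 2→3
i=17 'd': node 3→4
i=18 'c': node 4→5
i=19 'd': node 5→6  → match P0@[14:19]
i=20 'b': node 6→1 (via fail)
i=21 'b': node 1→7
i=22 'd': node 7→8
i=23 'e': node 8→9
i=24 'b': node 9→10
i=25 'c': node 10→11  → match P1@[20:25],P2@[23:25]
i=26 'e': node 11→12 (via fail)
i=27 'b': node 12→13
i=28 'c': node 13→14  → match P2@[26:28]
i=29 'c': node 14→0 (via fail)
i=30 'c': node 0→0
i=31 'd': node 0→0
i=32 'c': node 0→0
i=33 'b': node 0→1
i=34 'b': node 1→7
i=35 'd': node 7→8
i=36 'e': node 8→9
i=37 'b': node 9→10
i=38 'c': node 10→11  → match P1@[33:38],P2@[36:38]
i=39 'b': node 11→1 (via fail)
i=40 'b': node 1→7
i=41 'b': node 7→7 (via fail)
i=42 'd': node 7→8
i=43 'e': node 8→9
i=44 'b': node 9→10
i=45 'c': node 10→11  → match P1@[40:45],P2@[43:45]
i=46 'e': node 11→12 (via fail)
i=47 'e': node 12→12 (via fail)
i=48 'c': node 12→0 (via fail)
i=49 'c': node 0→0
i=50 'e': node 0→12
i=51 'b': node 12→13
i=52 'c': node 13→14  → match P2@[50:52]
i=53 'b': node 14→1 (via fail)
i=54 'b': node 1→7
i=55 'd': node 7→8
i=56 'e': node 8→9
i=57 'b': node 9→10
i=58 'c': node 10→11  → match P1@[53:58],P2@[56:58]
i=59 'b': node 11→1 (via fail)
i=60 'a': node 1→2
i=61 'd': node 2→3
i=62 'd': node 3→4
i=63 'c': node 4→5
i=64 'd': node 5→6  → match P0@[59:64]
i=65 'b': node 6→1 (via fail)
i=66 'b': node 1→7

All matches (sorted): [[5,0],[12,2],[19,0],[25,1],[25,2],[28,2],[38,1],[38,2],[45,1],[45,2],[52,2],[58,1],[58,2],[64,0]]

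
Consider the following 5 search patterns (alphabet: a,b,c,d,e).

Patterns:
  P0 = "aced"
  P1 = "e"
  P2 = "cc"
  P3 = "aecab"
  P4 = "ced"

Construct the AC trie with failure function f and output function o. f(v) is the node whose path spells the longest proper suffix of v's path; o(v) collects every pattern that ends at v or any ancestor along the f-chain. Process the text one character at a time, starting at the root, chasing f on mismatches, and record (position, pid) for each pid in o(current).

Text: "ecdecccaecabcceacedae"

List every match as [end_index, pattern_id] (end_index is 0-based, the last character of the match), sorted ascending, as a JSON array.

Build automaton:
Trie nodes:
  n0 'ε': a→1 c→6 e→5
  n1 'a': c→2 e→8
  n2 'ac': e→3
  n3 'ace': d→4
  n4 'aced': ·  [P0 ends]
  n5 'e': ·  [P1 ends]
  n6 'c': c→7 e→12
  n7 'cc': ·  [P2 ends]
  n8 'ae': c→9
  n9 'aec': a→10
  n10 'aeca': b→11
  n11 'aecab': ·  [P3 ends]
  n12 'ce': d→13
  n13 'ced': ·  [P4 ends]

Failure links (BFS by depth):
  n1('a'): parent n0 fail=0; on 'a' 0 → fail=0;  out ∅∪∅=∅
  n5('e'): parent n0 fail=0; on 'e' 0 → fail=0;  out {1}∪∅={1}
  n6('c'): parent n0 fail=0; on 'c' 0 → fail=0;  out ∅∪∅=∅
  n2('ac'): parent n1 fail=0; on 'c' 0 → fail=6;  out ∅∪∅=∅
  n7('cc'): parent n6 fail=0; on 'c' 0 → fail=6;  out {2}∪∅={2}
  n8('ae'): parent n1 fail=0; on 'e' 0 → fail=5;  out ∅∪{1}={1}
  n12('ce'): parent n6 fail=0; on 'e' 0 → fail=5;  out ∅∪{1}={1}
  n3('ace'): parent n2 fail=6; on 'e' 6 → fail=12;  out ∅∪{1}={1}
  n9('aec'): parent n8 fail=5; on 'c' 5→0 → fail=6;  out ∅∪∅=∅
  n13('ced'): parent n12 fail=5; on 'd' 5→0 → fail=0;  out {4}∪∅={4}
  n4('aced'): parent n3 fail=12; on 'd' 12 → fail=13;  out {0}∪{4}={0,4}
  n10('aeca'): parent n9 fail=6; on 'a' 6→0 → fail=1;  out ∅∪∅=∅
  n11('aecab'): parent n10 fail=1; on 'b' 1→0 → fail=0;  out {3}∪∅={3}

Scan:
i=0 'e': node 0→5  → match P1@[0:0]
i=1 'c': node 5→6 ·f
i=2 'd': node 6→0 ·f
i=3 'e': node 0→5  → match P1@[3:3]
i=4 'c': node 5→6 ·f
i=5 'c': node 6→7  → match P2@[4:5]
i=6 'c': node 7→7 ·f  → match P2@[5:6]
i=7 'a': node 7→1 ·f
i=8 'e': node 1→8  → match P1@[8:8]
i=9 'c': node 8→9
i=10 'a': node 9→10
i=11 'b': node 10→11  → match P3@[7:11]
i=12 'c': node 11→6 ·f
i=13 'c': node 6→7  → match P2@[12:13]
i=14 'e': node 7→12 ·f  → match P1@[14:14]
i=15 'a': node 12→1 ·f
i=16 'c': node 1→2
i=17 'e': node 2→3  → match P1@[17:17]
i=18 'd': node 3→4  → match P0@[15:18],P4@[16:18]
i=19 'a': node 4→1 ·f
i=20 'e': node 1→8  → match P1@[20:20]

Matches: [[0,1],[3,1],[5,2],[6,2],[8,1],[11,3],[13,2],[14,1],[17,1],[18,0],[18,4],[20,1]]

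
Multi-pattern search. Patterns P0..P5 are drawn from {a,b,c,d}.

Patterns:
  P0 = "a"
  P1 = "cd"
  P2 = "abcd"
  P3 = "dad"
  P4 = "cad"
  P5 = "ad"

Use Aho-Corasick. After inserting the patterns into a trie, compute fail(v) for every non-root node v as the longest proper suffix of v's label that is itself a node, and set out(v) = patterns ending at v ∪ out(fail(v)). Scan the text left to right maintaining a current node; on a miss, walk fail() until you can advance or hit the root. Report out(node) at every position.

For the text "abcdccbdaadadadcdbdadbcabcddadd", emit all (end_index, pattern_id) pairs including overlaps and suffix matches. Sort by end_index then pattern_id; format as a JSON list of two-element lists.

Build:
Trie (insert patterns):
  0='ε' goto a→1 c→2 d→7
  1='a' goto b→4 d→12  ←P0
  2='c' goto a→10 d→3
  3='cd' goto ·  ←P1
  4='ab' goto c→5
  5='abc' goto d→6
  6='abcd' goto ·  ←P2
  7='d' goto a→8
  8='da' goto d→9
  9='dad' goto ·  ←P3
  10='ca' goto d→11
  11='cad' goto ·  ←P4
  12='ad' goto ·  ←P5

Failure links (BFS by depth):
  fail(1) 'a': from fail(0)=0 chase 'a': 0 ⇒ 0;  out={0}∪out(0)={0}
  fail(2) 'c': from fail(0)=0 chase 'c': 0 ⇒ 0;  out=∅∪out(0)=∅
  fail(7) 'd': from fail(0)=0 chase 'd': 0 ⇒ 0;  out=∅∪out(0)=∅
  fail(3) 'cd': from fail(2)=0 chase 'd': 0 ⇒ 7;  out={1}∪out(7)={1}
  fail(4) 'ab': from fail(1)=0 chase 'b': 0 ⇒ 0;  out=∅∪out(0)=∅
  fail(8) 'da': from fail(7)=0 chase 'a': 0 ⇒ 1;  out=∅∪out(1)={0}
  fail(10) 'ca': from fail(2)=0 chase 'a': 0 ⇒ 1;  out=∅∪out(1)={0}
  fail(12) 'ad': from fail(1)=0 chase 'd': 0 ⇒ 7;  out={5}∪out(7)={5}
  fail(5) 'abc': from fail(4)=0 chase 'c': 0 ⇒ 2;  out=∅∪out(2)=∅
  fail(9) 'dad': from fail(8)=1 chase 'd': 1 ⇒ 12;  out={3}∪out(12)={3,5}
  fail(11) 'cad': from fail(10)=1 chase 'd': 1 ⇒ 12;  out={4}∪out(12)={4,5}
  fail(6) 'abcd': from fail(5)=2 chase 'd': 2 ⇒ 3;  out={2}∪out(3)={1,2}

Text stream:
pos 0 'a': at 1  → match P0@[0:0]
pos 1 'b': at 4
pos 2 'c': at 5
pos 3 'd': at 6  → match P1@[2:3],P2@[0:3]
pos 4 'c': at 2 ·f
pos 5 'c': at 2 ·f
pos 6 'b': at 0 ·f
pos 7 'd': at 7
pos 8 'a': at 8  → match P0@[8:8]
pos 9 'a': at 1 ·f  → match P0@[9:9]
pos 10 'd': at 12  → match P5@[9:10]
pos 11 'a': at 8 ·f  → match P0@[11:11]
pos 12 'd': at 9  → match P3@[10:12],P5@[11:12]
pos 13 'a': at 8 ·f  → match P0@[13:13]
pos 14 'd': at 9  → match P3@[12:14],P5@[13:14]
pos 15 'c': at 2 ·f
pos 16 'd': at 3  → match P1@[15:16]
pos 17 'b': at 0 ·f
pos 18 'd': at 7
pos 19 'a': at 8  → match P0@[19:19]
pos 20 'd': at 9  → match P3@[18:20],P5@[19:20]
pos 21 'b': at 0 ·f
pos 22 'c': at 2
pos 23 'a': at 10  → match P0@[23:23]
pos 24 'b': at 4 ·f
pos 25 'c': at 5
pos 26 'd': at 6  → match P1@[25:26],P2@[23:26]
pos 27 'd': at 7 ·f
pos 28 'a': at 8  → match P0@[28:28]
pos 29 'd': at 9  → match P3@[27:29],P5@[28:29]
pos 30 'd': at 7 ·f

Matches: [[0,0],[3,1],[3,2],[8,0],[9,0],[10,5],[11,0],[12,3],[12,5],[13,0],[14,3],[14,5],[16,1],[19,0],[20,3],[20,5],[23,0],[26,1],[26,2],[28,0],[29,3],[29,5]]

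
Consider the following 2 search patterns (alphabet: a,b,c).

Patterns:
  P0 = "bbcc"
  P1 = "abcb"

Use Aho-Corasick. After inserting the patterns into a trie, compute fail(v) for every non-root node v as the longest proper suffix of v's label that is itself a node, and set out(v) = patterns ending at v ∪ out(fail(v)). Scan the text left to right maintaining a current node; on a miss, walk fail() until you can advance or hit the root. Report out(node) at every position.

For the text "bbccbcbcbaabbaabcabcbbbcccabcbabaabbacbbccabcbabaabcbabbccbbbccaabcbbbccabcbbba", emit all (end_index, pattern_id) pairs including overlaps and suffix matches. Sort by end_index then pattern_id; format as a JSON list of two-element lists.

Construct AC machine:
Trie (insert patterns):
  0='ε' goto a→5 b→1
  1='b' goto b→2
  2='bb' goto c→3
  3='bbc' goto c→4
  4='bbcc' goto ·  [P0 ends]
  5='a' goto b→6
  6='ab' goto c→7
  7='abc' goto b→8
  8='abcb' goto ·  [P1 ends]

BFS fail/out derivation:
  n1('b'): parent n0 fail=0; on 'b' 0 → fail=0;  out ∅∪∅=∅
  n5('a'): parent n0 fail=0; on 'a' 0 → fail=0;  out ∅∪∅=∅
  n2('bb'): parent n1 fail=0; on 'b' 0 → fail=1;  out ∅∪∅=∅
  n6('ab'): parent n5 fail=0; on 'b' 0 → fail=1;  out ∅∪∅=∅
  n3('bbc'): parent n2 fail=1; on 'c' 1→0 → fail=0;  out ∅∪∅=∅
  n7('abc'): parent n6 fail=1; on 'c' 1→0 → fail=0;  out ∅∪∅=∅
  n4('bbcc'): parent n3 fail=0; on 'c' 0 → fail=0;  out {0}∪∅={0}
  n8('abcb'): parent n7 fail=0; on 'b' 0 → fail=1;  out {1}∪∅={1}

Run:
i=0 'b': node 0→1
i=1 'b': node 1→2
i=2 'c': node 2→3
i=3 'c': node 3→4  ** P0@[0:3]
i=4 'b': node 4→1 (fail-walked)
i=5 'c': node 1→0 (fail-walked)
i=6 'b': node 0→1
i=7 'c': node 1→0 (fail-walked)
i=8 'b': node 0→1
i=9 'a': node 1→5 (fail-walked)
i=10 'a': node 5→5 (fail-walked)
i=11 'b': node 5→6
i=12 'b': node 6→2 (fail-walked)
i=13 'a': node 2→5 (fail-walked)
i=14 'a': node 5→5 (fail-walked)
i=15 'b': node 5→6
i=16 'c': node 6→7
i=17 'a': node 7→5 (fail-walked)
i=18 'b': node 5→6
i=19 'c': node 6→7
i=20 'b': node 7→8  ** P1@[17:20]
i=21 'b': node 8→2 (fail-walked)
i=22 'b': node 2→2 (fail-walked)
i=23 'c': node 2→3
i=24 'c': node 3→4  ** P0@[21:24]
i=25 'c': node 4→0 (fail-walked)
i=26 'a': node 0→5
i=27 'b': node 5→6
i=28 'c': node 6→7
i=29 'b': node 7→8  ** P1@[26:29]
i=30 'a': node 8→5 (fail-walked)
i=31 'b': node 5→6
i=32 'a': node 6→5 (fail-walked)
i=33 'a': node 5→5 (fail-walked)
i=34 'b': node 5→6
i=35 'b': node 6→2 (fail-walked)
i=36 'a': node 2→5 (fail-walked)
i=37 'c': node 5→0 (fail-walked)
i=38 'b': node 0→1
i=39 'b': node 1→2
i=40 'c': node 2→3
i=41 'c': node 3→4  ** P0@[38:41]
i=42 'a': node 4→5 (fail-walked)
i=43 'b': node 5→6
i=44 'c': node 6→7
i=45 'b': node 7→8  ** P1@[42:45]
i=46 'a': node 8→5 (fail-walked)
i=47 'b': node 5→6
i=48 'a': node 6→5 (fail-walked)
i=49 'a': node 5→5 (fail-walked)
i=50 'b': node 5→6
i=51 'c': node 6→7
i=52 'b': node 7→8  ** P1@[49:52]
i=53 'a': node 8→5 (fail-walked)
i=54 'b': node 5→6
i=55 'b': node 6→2 (fail-walked)
i=56 'c': node 2→3
i=57 'c': node 3→4  ** P0@[54:57]
i=58 'b': node 4→1 (fail-walked)
i=59 'b': node 1→2
i=60 'b': node 2→2 (fail-walked)
i=61 'c': node 2→3
i=62 'c': node 3→4  ** P0@[59:62]
i=63 'a': node 4→5 (fail-walked)
i=64 'a': node 5→5 (fail-walked)
i=65 'b': node 5→6
i=66 'c': node 6→7
i=67 'b': node 7→8  ** P1@[64:67]
i=68 'b': node 8→2 (fail-walked)
i=69 'b': node 2→2 (fail-walked)
i=70 'c': node 2→3
i=71 'c': node 3→4  ** P0@[68:71]
i=72 'a': node 4→5 (fail-walked)
i=73 'b': node 5→6
i=74 'c': node 6→7
i=75 'b': node 7→8  ** P1@[72:75]
i=76 'b': node 8→2 (fail-walked)
i=77 'b': node 2→2 (fail-walked)
i=78 'a': node 2→5 (fail-walked)

Result: [[3,0],[20,1],[24,0],[29,1],[41,0],[45,1],[52,1],[57,0],[62,0],[67,1],[71,0],[75,1]]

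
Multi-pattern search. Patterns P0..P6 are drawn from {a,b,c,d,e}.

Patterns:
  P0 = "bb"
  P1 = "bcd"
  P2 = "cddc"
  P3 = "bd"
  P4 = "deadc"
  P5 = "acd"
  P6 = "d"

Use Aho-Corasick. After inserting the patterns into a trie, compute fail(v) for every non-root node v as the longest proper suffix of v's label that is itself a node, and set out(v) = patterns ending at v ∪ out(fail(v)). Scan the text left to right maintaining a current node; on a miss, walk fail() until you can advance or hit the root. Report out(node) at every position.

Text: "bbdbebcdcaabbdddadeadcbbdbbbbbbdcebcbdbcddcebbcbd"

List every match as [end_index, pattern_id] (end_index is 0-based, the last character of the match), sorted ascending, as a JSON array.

Build automaton:
Trie (insert patterns):
  n0 'ε': a→15 b→1 c→5 d→10
  n1 'b': b→2 c→3 d→9
  n2 'bb': ·  [P0 ends]
  n3 'bc': d→4
  n4 'bcd': ·  [P1 ends]
  n5 'c': d→6
  n6 'cd': d→7
  n7 'cdd': c→8
  n8 'cddc': ·  [P2 ends]
  n9 'bd': ·  [P3 ends]
  n10 'd': e→11  [P6 ends]
  n11 'de': a→12
  n12 'dea': d→13
  n13 'dead': c→14
  n14 'deadc': ·  [P4 ends]
  n15 'a': c→16
  n16 'ac': d→17
  n17 'acd': ·  [P5 ends]

BFS fail/out derivation:
  n1('b'): parent n0 fail=0; on 'b' 0 → fail=0;  out ∅∪∅=∅
  n5('c'): parent n0 fail=0; on 'c' 0 → fail=0;  out ∅∪∅=∅
  n10('d'): parent n0 fail=0; on 'd' 0 → fail=0;  out {6}∪∅={6}
  n15('a'): parent n0 fail=0; on 'a' 0 → fail=0;  out ∅∪∅=∅
  n2('bb'): parent n1 fail=0; on 'b' 0 → fail=1;  out {0}∪∅={0}
  n3('bc'): parent n1 fail=0; on 'c' 0 → fail=5;  out ∅∪∅=∅
  n6('cd'): parent n5 fail=0; on 'd' 0 → fail=10;  out ∅∪{6}={6}
  n9('bd'): parent n1 fail=0; on 'd' 0 → fail=10;  out {3}∪{6}={3,6}
  n11('de'): parent n10 fail=0; on 'e' 0 → fail=0;  out ∅∪∅=∅
  n16('ac'): parent n15 fail=0; on 'c' 0 → fail=5;  out ∅∪∅=∅
  n4('bcd'): parent n3 fail=5; on 'd' 5 → fail=6;  out {1}∪{6}={1,6}
  n7('cdd'): parent n6 fail=10; on 'd' 10→0 → fail=10;  out ∅∪{6}={6}
  n12('dea'): parent n11 fail=0; on 'a' 0 → fail=15;  out ∅∪∅=∅
  n17('acd'): parent n16 fail=5; on 'd' 5 → fail=6;  out {5}∪{6}={5,6}
  n8('cddc'): parent n7 fail=10; on 'c' 10→0 → fail=5;  out {2}∪∅={2}
  n13('dead'): parent n12 fail=15; on 'd' 15→0 → fail=10;  out ∅∪{6}={6}
  n14('deadc'): parent n13 fail=10; on 'c' 10→0 → fail=5;  out {4}∪∅={4}

Scan:
i=0 'b': node 0→1
i=1 'b': node 1→2  emit P0@[0:1]
i=2 'd': node 2→9 (via fail)  emit P3@[1:2],P6@[2:2]
i=3 'b': node 9→1 (via fail)
i=4 'e': node 1→0 (via fail)
i=5 'b': node 0→1
i=6 'c': node 1→3
i=7 'd': node 3→4  emit P1@[5:7],P6@[7:7]
i=8 'c': node 4→5 (via fail)
i=9 'a': node 5→15 (via fail)
i=10 'a': node 15→15 (via fail)
i=11 'b': node 15→1 (via fail)
i=12 'b': node 1→2  emit P0@[11:12]
i=13 'd': node 2→9 (via fail)  emit P3@[12:13],P6@[13:13]
i=14 'd': node 9→10 (via fail)  emit P6@[14:14]
i=15 'd': node 10→10 (via fail)  emit P6@[15:15]
i=16 'a': node 10→15 (via fail)
i=17 'd': node 15→10 (via fail)  emit P6@[17:17]
i=18 'e': node 10→11
i=19 'a': node 11→12
i=20 'd': node 12→13  emit P6@[20:20]
i=21 'c': node 13→14  emit P4@[17:21]
i=22 'b': node 14→1 (via fail)
i=23 'b': node 1→2  emit P0@[22:23]
i=24 'd': node 2→9 (via fail)  emit P3@[23:24],P6@[24:24]
i=25 'b': node 9→1 (via fail)
i=26 'b': node 1→2  emit P0@[25:26]
i=27 'b': node 2→2 (via fail)  emit P0@[26:27]
i=28 'b': node 2→2 (via fail)  emit P0@[27:28]
i=29 'b': node 2→2 (via fail)  emit P0@[28:29]
i=30 'b': node 2→2 (via fail)  emit P0@[29:30]
i=31 'd': node 2→9 (via fail)  emit P3@[30:31],P6@[31:31]
i=32 'c': node 9→5 (via fail)
i=33 'e': node 5→0 (via fail)
i=34 'b': node 0→1
i=35 'c': node 1→3
i=36 'b': node 3→1 (via fail)
i=37 'd': node 1→9  emit P3@[36:37],P6@[37:37]
i=38 'b': node 9→1 (via fail)
i=39 'c': node 1→3
i=40 'd': node 3→4  emit P1@[38:40],P6@[40:40]
i=41 'd': node 4→7 (via fail)  emit P6@[41:41]
i=42 'c': node 7→8  emit P2@[39:42]
i=43 'e': node 8→0 (via fail)
i=44 'b': node 0→1
i=45 'b': node 1→2  emit P0@[44:45]
i=46 'c': node 2→3 (via fail)
i=47 'b': node 3→1 (via fail)
i=48 'd': node 1→9  emit P3@[47:48],P6@[48:48]

Matches: [[1,0],[2,3],[2,6],[7,1],[7,6],[12,0],[13,3],[13,6],[14,6],[15,6],[17,6],[20,6],[21,4],[23,0],[24,3],[24,6],[26,0],[27,0],[28,0],[29,0],[30,0],[31,3],[31,6],[37,3],[37,6],[40,1],[40,6],[41,6],[42,2],[45,0],[48,3],[48,6]]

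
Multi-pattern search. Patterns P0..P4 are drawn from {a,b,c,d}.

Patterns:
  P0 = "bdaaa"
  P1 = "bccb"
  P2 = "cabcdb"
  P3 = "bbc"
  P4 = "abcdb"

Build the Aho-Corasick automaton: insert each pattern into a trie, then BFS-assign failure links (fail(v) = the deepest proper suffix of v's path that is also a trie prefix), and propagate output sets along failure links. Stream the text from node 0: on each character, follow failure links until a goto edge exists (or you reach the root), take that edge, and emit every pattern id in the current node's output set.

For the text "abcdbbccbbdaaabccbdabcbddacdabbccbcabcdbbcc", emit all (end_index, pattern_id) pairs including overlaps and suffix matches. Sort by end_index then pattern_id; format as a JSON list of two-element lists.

Build:
Trie nodes:
  n0 'ε': a→17 b→1 c→9
  n1 'b': b→15 c→6 d→2
  n2 'bd': a→3
  n3 'bda': a→4
  n4 'bdaa': a→5
  n5 'bdaaa': ·  [P0 ends]
  n6 'bc': c→7
  n7 'bcc': b→8
  n8 'bccb': ·  [P1 ends]
  n9 'c': a→10
  n10 'ca': b→11
  n11 'cab': c→12
  n12 'cabc': d→13
  n13 'cabcd': b→14
  n14 'cabcdb': ·  [P2 ends]
  n15 'bb': c→16
  n16 'bbc': ·  [P3 ends]
  n17 'a': b→18
  n18 'ab': c→19
  n19 'abc': d→20
  n20 'abcd': b→21
  n21 'abcdb': ·  [P4 ends]

Failure links (BFS by depth):
  n1('b'): parent n0 fail=0; on 'b' 0 → fail=0;  out ∅∪∅=∅
  n9('c'): parent n0 fail=0; on 'c' 0 → fail=0;  out ∅∪∅=∅
  n17('a'): parent n0 fail=0; on 'a' 0 → fail=0;  out ∅∪∅=∅
  n2('bd'): parent n1 fail=0; on 'd' 0 → fail=0;  out ∅∪∅=∅
  n6('bc'): parent n1 fail=0; on 'c' 0 → fail=9;  out ∅∪∅=∅
  n10('ca'): parent n9 fail=0; on 'a' 0 → fail=17;  out ∅∪∅=∅
  n15('bb'): parent n1 fail=0; on 'b' 0 → fail=1;  out ∅∪∅=∅
  n18('ab'): parent n17 fail=0; on 'b' 0 → fail=1;  out ∅∪∅=∅
  n3('bda'): parent n2 fail=0; on 'a' 0 → fail=17;  out ∅∪∅=∅
  n7('bcc'): parent n6 fail=9; on 'c' 9→0 → fail=9;  out ∅∪∅=∅
  n11('cab'): parent n10 fail=17; on 'b' 17 → fail=18;  out ∅∪∅=∅
  n16('bbc'): parent n15 fail=1; on 'c' 1 → fail=6;  out {3}∪∅={3}
  n19('abc'): parent n18 fail=1; on 'c' 1 → fail=6;  out ∅∪∅=∅
  n4('bdaa'): parent n3 fail=17; on 'a' 17→0 → fail=17;  out ∅∪∅=∅
  n8('bccb'): parent n7 fail=9; on 'b' 9→0 → fail=1;  out {1}∪∅={1}
  n12('cabc'): parent n11 fail=18; on 'c' 18 → fail=19;  out ∅∪∅=∅
  n20('abcd'): parent n19 fail=6; on 'd' 6→9→0 → fail=0;  out ∅∪∅=∅
  n5('bdaaa'): parent n4 fail=17; on 'a' 17→0 → fail=17;  out {0}∪∅={0}
  n13('cabcd'): parent n12 fail=19; on 'd' 19 → fail=20;  out ∅∪∅=∅
  n21('abcdb'): parent n20 fail=0; on 'b' 0 → fail=1;  out {4}∪∅={4}
  n14('cabcdb'): parent n13 fail=20; on 'b' 20 → fail=21;  out {2}∪{4}={2,4}

Scan:
[0] read 'a'  n0⇒n17
[1] read 'b'  n17⇒n18
[2] read 'c'  n18⇒n19
[3] read 'd'  n19⇒n20
[4] read 'b'  n20⇒n21  ** P4@[0:4]
[5] read 'b'  n21⇒n15 (via fail)
[6] read 'c'  n15⇒n16  ** P3@[4:6]
[7] read 'c'  n16⇒n7 (via fail)
[8] read 'b'  n7⇒n8  ** P1@[5:8]
[9] read 'b'  n8⇒n15 (via fail)
[10] read 'd'  n15⇒n2 (via fail)
[11] read 'a'  n2⇒n3
[12] read 'a'  n3⇒n4
[13] read 'a'  n4⇒n5  ** P0@[9:13]
[14] read 'b'  n5⇒n18 (via fail)
[15] read 'c'  n18⇒n19
[16] read 'c'  n19⇒n7 (via fail)
[17] read 'b'  n7⇒n8  ** P1@[14:17]
[18] read 'd'  n8⇒n2 (via fail)
[19] read 'a'  n2⇒n3
[20] read 'b'  n3⇒n18 (via fail)
[21] read 'c'  n18⇒n19
[22] read 'b'  n19⇒n1 (via fail)
[23] read 'd'  n1⇒n2
[24] read 'd'  n2⇒n0 (via fail)
[25] read 'a'  n0⇒n17
[26] read 'c'  n17⇒n9 (via fail)
[27] read 'd'  n9⇒n0 (via fail)
[28] read 'a'  n0⇒n17
[29] read 'b'  n17⇒n18
[30] read 'b'  n18⇒n15 (via fail)
[31] read 'c'  n15⇒n16  ** P3@[29:31]
[32] read 'c'  n16⇒n7 (via fail)
[33] read 'b'  n7⇒n8  ** P1@[30:33]
[34] read 'c'  n8⇒n6 (via fail)
[35] read 'a'  n6⇒n10 (via fail)
[36] read 'b'  n10⇒n11
[37] read 'c'  n11⇒n12
[38] read 'd'  n12⇒n13
[39] read 'b'  n13⇒n14  ** P2@[34:39],P4@[35:39]
[40] read 'b'  n14⇒n15 (via fail)
[41] read 'c'  n15⇒n16  ** P3@[39:41]
[42] read 'c'  n16⇒n7 (via fail)

Matches: [[4,4],[6,3],[8,1],[13,0],[17,1],[31,3],[33,1],[39,2],[39,4],[41,3]]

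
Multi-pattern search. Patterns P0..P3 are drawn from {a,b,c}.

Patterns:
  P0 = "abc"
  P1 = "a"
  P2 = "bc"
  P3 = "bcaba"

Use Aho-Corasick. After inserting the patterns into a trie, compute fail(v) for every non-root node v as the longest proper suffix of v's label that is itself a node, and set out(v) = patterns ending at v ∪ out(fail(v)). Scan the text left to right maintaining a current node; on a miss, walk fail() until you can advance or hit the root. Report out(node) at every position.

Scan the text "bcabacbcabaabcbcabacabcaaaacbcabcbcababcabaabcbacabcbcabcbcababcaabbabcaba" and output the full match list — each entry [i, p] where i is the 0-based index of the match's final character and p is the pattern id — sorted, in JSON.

Build:
Trie nodes:
  0='ε' goto a→1 b→4
  1='a' goto b→2  ←P1
  2='ab' goto c→3
  3='abc' goto ·  ←P0
  4='b' goto c→5
  5='bc' goto a→6  ←P2
  6='bca' goto b→7
  7='bcab' goto a→8
  8='bcaba' goto ·  ←P3

BFS fail/out derivation:
  n1('a'): parent n0 fail=0; on 'a' 0 → fail=0;  out {1}∪∅={1}
  n4('b'): parent n0 fail=0; on 'b' 0 → fail=0;  out ∅∪∅=∅
  n2('ab'): parent n1 fail=0; on 'b' 0 → fail=4;  out ∅∪∅=∅
  n5('bc'): parent n4 fail=0; on 'c' 0 → fail=0;  out {2}∪∅={2}
  n3('abc'): parent n2 fail=4; on 'c' 4 → fail=5;  out {0}∪{2}={0,2}
  n6('bca'): parent n5 fail=0; on 'a' 0 → fail=1;  out ∅∪{1}={1}
  n7('bcab'): parent n6 fail=1; on 'b' 1 → fail=2;  out ∅∪∅=∅
  n8('bcaba'): parent n7 fail=2; on 'a' 2→4→0 → fail=1;  out {3}∪{1}={1,3}

Scan:
pos 0 'b': at 4
pos 1 'c': at 5  emit P2@[0:1]
pos 2 'a': at 6  emit P1@[2:2]
pos 3 'b': at 7
pos 4 'a': at 8  emit P1@[4:4],P3@[0:4]
pos 5 'c': at 0 ·f
pos 6 'b': at 4
pos 7 'c': at 5  emit P2@[6:7]
pos 8 'a': at 6  emit P1@[8:8]
pos 9 'b': at 7
pos 10 'a': at 8  emit P1@[10:10],P3@[6:10]
pos 11 'a': at 1 ·f  emit P1@[11:11]
pos 12 'b': at 2
pos 13 'c': at 3  emit P0@[11:13],P2@[12:13]
pos 14 'b': at 4 ·f
pos 15 'c': at 5  emit P2@[14:15]
pos 16 'a': at 6  emit P1@[16:16]
pos 17 'b': at 7
pos 18 'a': at 8  emit P1@[18:18],P3@[14:18]
pos 19 'c': at 0 ·f
pos 20 'a': at 1  emit P1@[20:20]
pos 21 'b': at 2
pos 22 'c': at 3  emit P0@[20:22],P2@[21:22]
pos 23 'a': at 6 ·f  emit P1@[23:23]
pos 24 'a': at 1 ·f  emit P1@[24:24]
pos 25 'a': at 1 ·f  emit P1@[25:25]
pos 26 'a': at 1 ·f  emit P1@[26:26]
pos 27 'c': at 0 ·f
pos 28 'b': at 4
pos 29 'c': at 5  emit P2@[28:29]
pos 30 'a': at 6  emit P1@[30:30]
pos 31 'b': at 7
pos 32 'c': at 3 ·f  emit P0@[30:32],P2@[31:32]
pos 33 'b': at 4 ·f
pos 34 'c': at 5  emit P2@[33:34]
pos 35 'a': at 6  emit P1@[35:35]
pos 36 'b': at 7
pos 37 'a': at 8  emit P1@[37:37],P3@[33:37]
pos 38 'b': at 2 ·f
pos 39 'c': at 3  emit P0@[37:39],P2@[38:39]
pos 40 'a': at 6 ·f  emit P1@[40:40]
pos 41 'b': at 7
pos 42 'a': at 8  emit P1@[42:42],P3@[38:42]
pos 43 'a': at 1 ·f  emit P1@[43:43]
pos 44 'b': at 2
pos 45 'c': at 3  emit P0@[43:45],P2@[44:45]
pos 46 'b': at 4 ·f
pos 47 'a': at 1 ·f  emit P1@[47:47]
pos 48 'c': at 0 ·f
pos 49 'a': at 1  emit P1@[49:49]
pos 50 'b': at 2
pos 51 'c': at 3  emit P0@[49:51],P2@[50:51]
pos 52 'b': at 4 ·f
pos 53 'c': at 5  emit P2@[52:53]
pos 54 'a': at 6  emit P1@[54:54]
pos 55 'b': at 7
pos 56 'c': at 3 ·f  emit P0@[54:56],P2@[55:56]
pos 57 'b': at 4 ·f
pos 58 'c': at 5  emit P2@[57:58]
pos 59 'a': at 6  emit P1@[59:59]
pos 60 'b': at 7
pos 61 'a': at 8  emit P1@[61:61],P3@[57:61]
pos 62 'b': at 2 ·f
pos 63 'c': at 3  emit P0@[61:63],P2@[62:63]
pos 64 'a': at 6 ·f  emit P1@[64:64]
pos 65 'a': at 1 ·f  emit P1@[65:65]
pos 66 'b': at 2
pos 67 'b': at 4 ·f
pos 68 'a': at 1 ·f  emit P1@[68:68]
pos 69 'b': at 2
pos 70 'c': at 3  emit P0@[68:70],P2@[69:70]
pos 71 'a': at 6 ·f  emit P1@[71:71]
pos 72 'b': at 7
pos 73 'a': at 8  emit P1@[73:73],P3@[69:73]

Matches: [[1,2],[2,1],[4,1],[4,3],[7,2],[8,1],[10,1],[10,3],[11,1],[13,0],[13,2],[15,2],[16,1],[18,1],[18,3],[20,1],[22,0],[22,2],[23,1],[24,1],[25,1],[26,1],[29,2],[30,1],[32,0],[32,2],[34,2],[35,1],[37,1],[37,3],[39,0],[39,2],[40,1],[42,1],[42,3],[43,1],[45,0],[45,2],[47,1],[49,1],[51,0],[51,2],[53,2],[54,1],[56,0],[56,2],[58,2],[59,1],[61,1],[61,3],[63,0],[63,2],[64,1],[65,1],[68,1],[70,0],[70,2],[71,1],[73,1],[73,3]]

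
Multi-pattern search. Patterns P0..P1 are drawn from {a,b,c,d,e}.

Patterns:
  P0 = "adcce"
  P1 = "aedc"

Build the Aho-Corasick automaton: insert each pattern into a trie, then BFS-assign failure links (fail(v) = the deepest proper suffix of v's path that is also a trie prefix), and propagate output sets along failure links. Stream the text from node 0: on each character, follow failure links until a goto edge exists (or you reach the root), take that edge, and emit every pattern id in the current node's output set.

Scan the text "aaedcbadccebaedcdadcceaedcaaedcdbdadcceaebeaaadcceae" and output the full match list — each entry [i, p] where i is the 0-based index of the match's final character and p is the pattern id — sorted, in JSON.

Construct AC machine:
Trie nodes:
  n0 'ε': a→1
  n1 'a': d→2 e→6
  n2 'ad': c→3
  n3 'adc': c→4
  n4 'adcc': e→5
  n5 'adcce': ·  [P0 ends]
  n6 'ae': d→7
  n7 'aed': c→8
  n8 'aedc': ·  [P1 ends]

BFS fail/out derivation:
  n1('a'): parent n0 fail=0; on 'a' 0 → fail=0;  out ∅∪∅=∅
  n2('ad'): parent n1 fail=0; on 'd' 0 → fail=0;  out ∅∪∅=∅
  n6('ae'): parent n1 fail=0; on 'e' 0 → fail=0;  out ∅∪∅=∅
  n3('adc'): parent n2 fail=0; on 'c' 0 → fail=0;  out ∅∪∅=∅
  n7('aed'): parent n6 fail=0; on 'd' 0 → fail=0;  out ∅∪∅=∅
  n4('adcc'): parent n3 fail=0; on 'c' 0 → fail=0;  out ∅∪∅=∅
  n8('aedc'): parent n7 fail=0; on 'c' 0 → fail=0;  out {1}∪∅={1}
  n5('adcce'): parent n4 fail=0; on 'e' 0 → fail=0;  out {0}∪∅={0}

Run:
pos 0 'a': at 1
pos 1 'a': at 1 ·f
pos 2 'e': at 6
pos 3 'd': at 7
pos 4 'c': at 8  → match P1@[1:4]
pos 5 'b': at 0 ·f
pos 6 'a': at 1
pos 7 'd': at 2
pos 8 'c': at 3
pos 9 'c': at 4
pos 10 'e': at 5  → match P0@[6:10]
pos 11 'b': at 0 ·f
pos 12 'a': at 1
pos 13 'e': at 6
pos 14 'd': at 7
pos 15 'c': at 8  → match P1@[12:15]
pos 16 'd': at 0 ·f
pos 17 'a': at 1
pos 18 'd': at 2
pos 19 'c': at 3
pos 20 'c': at 4
pos 21 'e': at 5  → match P0@[17:21]
pos 22 'a': at 1 ·f
pos 23 'e': at 6
pos 24 'd': at 7
pos 25 'c': at 8  → match P1@[22:25]
pos 26 'a': at 1 ·f
pos 27 'a': at 1 ·f
pos 28 'e': at 6
pos 29 'd': at 7
pos 30 'c': at 8  → match P1@[27:30]
pos 31 'd': at 0 ·f
pos 32 'b': at 0
pos 33 'd': at 0
pos 34 'a': at 1
pos 35 'd': at 2
pos 36 'c': at 3
pos 37 'c': at 4
pos 38 'e': at 5  → match P0@[34:38]
pos 39 'a': at 1 ·f
pos 40 'e': at 6
pos 41 'b': at 0 ·f
pos 42 'e': at 0
pos 43 'a': at 1
pos 44 'a': at 1 ·f
pos 45 'a': at 1 ·f
pos 46 'd': at 2
pos 47 'c': at 3
pos 48 'c': at 4
pos 49 'e': at 5  → match P0@[45:49]
pos 50 'a': at 1 ·f
pos 51 'e': at 6

Matches: [[4,1],[10,0],[15,1],[21,0],[25,1],[30,1],[38,0],[49,0]]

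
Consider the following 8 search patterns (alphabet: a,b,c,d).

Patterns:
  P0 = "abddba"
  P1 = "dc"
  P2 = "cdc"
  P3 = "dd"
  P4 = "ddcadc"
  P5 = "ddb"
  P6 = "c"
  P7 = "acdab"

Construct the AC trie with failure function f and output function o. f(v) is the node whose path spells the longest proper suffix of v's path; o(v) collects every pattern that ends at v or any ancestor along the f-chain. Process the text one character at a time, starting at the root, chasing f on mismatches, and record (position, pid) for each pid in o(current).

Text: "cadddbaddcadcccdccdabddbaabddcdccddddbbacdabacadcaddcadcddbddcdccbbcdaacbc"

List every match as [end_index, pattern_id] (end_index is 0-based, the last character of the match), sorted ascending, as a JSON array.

Build automaton:
Trie nodes:
  n0 'ε': a→1 c→9 d→7
  n1 'a': b→2 c→18
  n2 'ab': d→3
  n3 'abd': d→4
  n4 'abdd': b→5
  n5 'abddb': a→6
  n6 'abddba': ·  [P0 ends]
  n7 'd': c→8 d→12
  n8 'dc': ·  [P1 ends]
  n9 'c': d→10  [P6 ends]
  n10 'cd': c→11
  n11 'cdc': ·  [P2 ends]
  n12 'dd': b→17 c→13  [P3 ends]
  n13 'ddc': a→14
  n14 'ddca': d→15
  n15 'ddcad': c→16
  n16 'ddcadc': ·  [P4 ends]
  n17 'ddb': ·  [P5 ends]
  n18 'ac': d→19
  n19 'acd': a→20
  n20 'acda': b→21
  n21 'acdab': ·  [P7 ends]

BFS fail/out derivation:
  fail(1) 'a': from fail(0)=0 chase 'a': 0 ⇒ 0;  out=∅∪out(0)=∅
  fail(7) 'd': from fail(0)=0 chase 'd': 0 ⇒ 0;  out=∅∪out(0)=∅
  fail(9) 'c': from fail(0)=0 chase 'c': 0 ⇒ 0;  out={6}∪out(0)={6}
  fail(2) 'ab': from fail(1)=0 chase 'b': 0 ⇒ 0;  out=∅∪out(0)=∅
  fail(8) 'dc': from fail(7)=0 chase 'c': 0 ⇒ 9;  out={1}∪out(9)={1,6}
  fail(10) 'cd': from fail(9)=0 chase 'd': 0 ⇒ 7;  out=∅∪out(7)=∅
  fail(12) 'dd': from fail(7)=0 chase 'd': 0 ⇒ 7;  out={3}∪out(7)={3}
  fail(18) 'ac': from fail(1)=0 chase 'c': 0 ⇒ 9;  out=∅∪out(9)={6}
  fail(3) 'abd': from fail(2)=0 chase 'd': 0 ⇒ 7;  out=∅∪out(7)=∅
  fail(11) 'cdc': from fail(10)=7 chase 'c': 7 ⇒ 8;  out={2}∪out(8)={1,2,6}
  fail(13) 'ddc': from fail(12)=7 chase 'c': 7 ⇒ 8;  out=∅∪out(8)={1,6}
  fail(17) 'ddb': from fail(12)=7 chase 'b': 7→0 ⇒ 0;  out={5}∪out(0)={5}
  fail(19) 'acd': from fail(18)=9 chase 'd': 9 ⇒ 10;  out=∅∪out(10)=∅
  fail(4) 'abdd': from fail(3)=7 chase 'd': 7 ⇒ 12;  out=∅∪out(12)={3}
  fail(14) 'ddca': from fail(13)=8 chase 'a': 8→9→0 ⇒ 1;  out=∅∪out(1)=∅
  fail(20) 'acda': from fail(19)=10 chase 'a': 10→7→0 ⇒ 1;  out=∅∪out(1)=∅
  fail(5) 'abddb': from fail(4)=12 chase 'b': 12 ⇒ 17;  out=∅∪out(17)={5}
  fail(15) 'ddcad': from fail(14)=1 chase 'd': 1→0 ⇒ 7;  out=∅∪out(7)=∅
  fail(21) 'acdab': from fail(20)=1 chase 'b': 1 ⇒ 2;  out={7}∪out(2)={7}
  fail(6) 'abddba': from fail(5)=17 chase 'a': 17→0 ⇒ 1;  out={0}∪out(1)={0}
  fail(16) 'ddcadc': from fail(15)=7 chase 'c': 7 ⇒ 8;  out={4}∪out(8)={1,4,6}

Text stream:
pos 0 'c': at 9  emit P6@[0:0]
pos 1 'a': at 1 ·f
pos 2 'd': at 7 ·f
pos 3 'd': at 12  emit P3@[2:3]
pos 4 'd': at 12 ·f  emit P3@[3:4]
pos 5 'b': at 17  emit P5@[3:5]
pos 6 'a': at 1 ·f
pos 7 'd': at 7 ·f
pos 8 'd': at 12  emit P3@[7:8]
pos 9 'c': at 13  emit P1@[8:9],P6@[9:9]
pos 10 'a': at 14
pos 11 'd': at 15
pos 12 'c': at 16  emit P1@[11:12],P4@[7:12],P6@[12:12]
pos 13 'c': at 9 ·f  emit P6@[13:13]
pos 14 'c': at 9 ·f  emit P6@[14:14]
pos 15 'd': at 10
pos 16 'c': at 11  emit P1@[15:16],P2@[14:16],P6@[16:16]
pos 17 'c': at 9 ·f  emit P6@[17:17]
pos 18 'd': at 10
pos 19 'a': at 1 ·f
pos 20 'b': at 2
pos 21 'd': at 3
pos 22 'd': at 4  emit P3@[21:22]
pos 23 'b': at 5  emit P5@[21:23]
pos 24 'a': at 6  emit P0@[19:24]
pos 25 'a': at 1 ·f
pos 26 'b': at 2
pos 27 'd': at 3
pos 28 'd': at 4  emit P3@[27:28]
pos 29 'c': at 13 ·f  emit P1@[28:29],P6@[29:29]
pos 30 'd': at 10 ·f
pos 31 'c': at 11  emit P1@[30:31],P2@[29:31],P6@[31:31]
pos 32 'c': at 9 ·f  emit P6@[32:32]
pos 33 'd': at 10
pos 34 'd': at 12 ·f  emit P3@[33:34]
pos 35 'd': at 12 ·f  emit P3@[34:35]
pos 36 'd': at 12 ·f  emit P3@[35:36]
pos 37 'b': at 17  emit P5@[35:37]
pos 38 'b': at 0 ·f
pos 39 'a': at 1
pos 40 'c': at 18  emit P6@[40:40]
pos 41 'd': at 19
pos 42 'a': at 20
pos 43 'b': at 21  emit P7@[39:43]
pos 44 'a': at 1 ·f
pos 45 'c': at 18  emit P6@[45:45]
pos 46 'a': at 1 ·f
pos 47 'd': at 7 ·f
pos 48 'c': at 8  emit P1@[47:48],P6@[48:48]
pos 49 'a': at 1 ·f
pos 50 'd': at 7 ·f
pos 51 'd': at 12  emit P3@[50:51]
pos 52 'c': at 13  emit P1@[51:52],P6@[52:52]
pos 53 'a': at 14
pos 54 'd': at 15
pos 55 'c': at 16  emit P1@[54:55],P4@[50:55],P6@[55:55]
pos 56 'd': at 10 ·f
pos 57 'd': at 12 ·f  emit P3@[56:57]
pos 58 'b': at 17  emit P5@[56:58]
pos 59 'd': at 7 ·f
pos 60 'd': at 12  emit P3@[59:60]
pos 61 'c': at 13  emit P1@[60:61],P6@[61:61]
pos 62 'd': at 10 ·f
pos 63 'c': at 11  emit P1@[62:63],P2@[61:63],P6@[63:63]
pos 64 'c': at 9 ·f  emit P6@[64:64]
pos 65 'b': at 0 ·f
pos 66 'b': at 0
pos 67 'c': at 9  emit P6@[67:67]
pos 68 'd': at 10
pos 69 'a': at 1 ·f
pos 70 'a': at 1 ·f
pos 71 'c': at 18  emit P6@[71:71]
pos 72 'b': at 0 ·f
pos 73 'c': at 9  emit P6@[73:73]

Matches: [[0,6],[3,3],[4,3],[5,5],[8,3],[9,1],[9,6],[12,1],[12,4],[12,6],[13,6],[14,6],[16,1],[16,2],[16,6],[17,6],[22,3],[23,5],[24,0],[28,3],[29,1],[29,6],[31,1],[31,2],[31,6],[32,6],[34,3],[35,3],[36,3],[37,5],[40,6],[43,7],[45,6],[48,1],[48,6],[51,3],[52,1],[52,6],[55,1],[55,4],[55,6],[57,3],[58,5],[60,3],[61,1],[61,6],[63,1],[63,2],[63,6],[64,6],[67,6],[71,6],[73,6]]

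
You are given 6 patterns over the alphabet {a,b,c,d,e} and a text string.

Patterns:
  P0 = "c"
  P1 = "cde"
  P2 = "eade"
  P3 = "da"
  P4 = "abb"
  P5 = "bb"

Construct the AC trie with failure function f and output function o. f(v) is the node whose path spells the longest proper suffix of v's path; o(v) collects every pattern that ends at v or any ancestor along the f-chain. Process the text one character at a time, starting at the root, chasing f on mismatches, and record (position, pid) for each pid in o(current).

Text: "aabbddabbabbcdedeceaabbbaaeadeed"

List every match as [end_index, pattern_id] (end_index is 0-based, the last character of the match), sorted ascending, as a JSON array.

Build:
Trie (insert patterns):
  n0 'ε': a→10 b→13 c→1 d→8 e→4
  n1 'c': d→2  ←P0
  n2 'cd': e→3
  n3 'cde': ·  ←P1
  n4 'e': a→5
  n5 'ea': d→6
  n6 'ead': e→7
  n7 'eade': ·  ←P2
  n8 'd': a→9
  n9 'da': ·  ←P3
  n10 'a': b→11
  n11 'ab': b→12
  n12 'abb': ·  ←P4
  n13 'b': b→14
  n14 'bb': ·  ←P5

Failure links (BFS by depth):
  fail(1) 'c': from fail(0)=0 chase 'c': 0 ⇒ 0;  out={0}∪out(0)={0}
  fail(4) 'e': from fail(0)=0 chase 'e': 0 ⇒ 0;  out=∅∪out(0)=∅
  fail(8) 'd': from fail(0)=0 chase 'd': 0 ⇒ 0;  out=∅∪out(0)=∅
  fail(10) 'a': from fail(0)=0 chase 'a': 0 ⇒ 0;  out=∅∪out(0)=∅
  fail(13) 'b': from fail(0)=0 chase 'b': 0 ⇒ 0;  out=∅∪out(0)=∅
  fail(2) 'cd': from fail(1)=0 chase 'd': 0 ⇒ 8;  out=∅∪out(8)=∅
  fail(5) 'ea': from fail(4)=0 chase 'a': 0 ⇒ 10;  out=∅∪out(10)=∅
  fail(9) 'da': from fail(8)=0 chase 'a': 0 ⇒ 10;  out={3}∪out(10)={3}
  fail(11) 'ab': from fail(10)=0 chase 'b': 0 ⇒ 13;  out=∅∪out(13)=∅
  fail(14) 'bb': from fail(13)=0 chase 'b': 0 ⇒ 13;  out={5}∪out(13)={5}
  fail(3) 'cde': from fail(2)=8 chase 'e': 8→0 ⇒ 4;  out={1}∪out(4)={1}
  fail(6) 'ead': from fail(5)=10 chase 'd': 10→0 ⇒ 8;  out=∅∪out(8)=∅
  fail(12) 'abb': from fail(11)=13 chase 'b': 13 ⇒ 14;  out={4}∪out(14)={4,5}
  fail(7) 'eade': from fail(6)=8 chase 'e': 8→0 ⇒ 4;  out={2}∪out(4)={2}

Scan:
pos 0 'a': at 10
pos 1 'a': at 10 (via fail)
pos 2 'b': at 11
pos 3 'b': at 12  emit P4@[1:3],P5@[2:3]
pos 4 'd': at 8 (via fail)
pos 5 'd': at 8 (via fail)
pos 6 'a': at 9  emit P3@[5:6]
pos 7 'b': at 11 (via fail)
pos 8 'b': at 12  emit P4@[6:8],P5@[7:8]
pos 9 'a': at 10 (via fail)
pos 10 'b': at 11
pos 11 'b': at 12  emit P4@[9:11],P5@[10:11]
pos 12 'c': at 1 (via fail)  emit P0@[12:12]
pos 13 'd': at 2
pos 14 'e': at 3  emit P1@[12:14]
pos 15 'd': at 8 (via fail)
pos 16 'e': at 4 (via fail)
pos 17 'c': at 1 (via fail)  emit P0@[17:17]
pos 18 'e': at 4 (via fail)
pos 19 'a': at 5
pos 20 'a': at 10 (via fail)
pos 21 'b': at 11
pos 22 'b': at 12  emit P4@[20:22],P5@[21:22]
pos 23 'b': at 14 (via fail)  emit P5@[22:23]
pos 24 'a': at 10 (via fail)
pos 25 'a': at 10 (via fail)
pos 26 'e': at 4 (via fail)
pos 27 'a': at 5
pos 28 'd': at 6
pos 29 'e': at 7  emit P2@[26:29]
pos 30 'e': at 4 (via fail)
pos 31 'd': at 8 (via fail)

All matches (sorted): [[3,4],[3,5],[6,3],[8,4],[8,5],[11,4],[11,5],[12,0],[14,1],[17,0],[22,4],[22,5],[23,5],[29,2]]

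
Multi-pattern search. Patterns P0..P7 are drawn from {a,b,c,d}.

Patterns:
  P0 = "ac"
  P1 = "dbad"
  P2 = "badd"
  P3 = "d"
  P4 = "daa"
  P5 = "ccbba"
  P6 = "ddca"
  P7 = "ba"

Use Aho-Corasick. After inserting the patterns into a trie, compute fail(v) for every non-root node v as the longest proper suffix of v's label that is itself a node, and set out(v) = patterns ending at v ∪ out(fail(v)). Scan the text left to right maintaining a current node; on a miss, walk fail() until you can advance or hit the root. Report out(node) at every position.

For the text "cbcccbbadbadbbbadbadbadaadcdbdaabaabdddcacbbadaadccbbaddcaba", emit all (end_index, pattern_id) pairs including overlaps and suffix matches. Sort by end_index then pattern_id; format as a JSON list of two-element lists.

Construct AC machine:
Trie nodes:
  0='ε' goto a→1 b→7 c→13 d→3
  1='a' goto c→2
  2='ac' goto ·  [P0 ends]
  3='d' goto a→11 b→4 d→18  [P3 ends]
  4='db' goto a→5
  5='dba' goto d→6
  6='dbad' goto ·  [P1 ends]
  7='b' goto a→8
  8='ba' goto d→9  [P7 ends]
  9='bad' goto d→10
  10='badd' goto ·  [P2 ends]
  11='da' goto a→12
  12='daa' goto ·  [P4 ends]
  13='c' goto c→14
  14='cc' goto b→15
  15='ccb' goto b→16
  16='ccbb' goto a→17
  17='ccbba' goto ·  [P5 ends]
  18='dd' goto c→19
  19='ddc' goto a→20
  20='ddca' goto ·  [P6 ends]

BFS fail/out derivation:
  fail(1) 'a': from fail(0)=0 chase 'a': 0 ⇒ 0;  out=∅∪out(0)=∅
  fail(3) 'd': from fail(0)=0 chase 'd': 0 ⇒ 0;  out={3}∪out(0)={3}
  fail(7) 'b': from fail(0)=0 chase 'b': 0 ⇒ 0;  out=∅∪out(0)=∅
  fail(13) 'c': from fail(0)=0 chase 'c': 0 ⇒ 0;  out=∅∪out(0)=∅
  fail(2) 'ac': from fail(1)=0 chase 'c': 0 ⇒ 13;  out={0}∪out(13)={0}
  fail(4) 'db': from fail(3)=0 chase 'b': 0 ⇒ 7;  out=∅∪out(7)=∅
  fail(8) 'ba': from fail(7)=0 chase 'a': 0 ⇒ 1;  out={7}∪out(1)={7}
  fail(11) 'da': from fail(3)=0 chase 'a': 0 ⇒ 1;  out=∅∪out(1)=∅
  fail(14) 'cc': from fail(13)=0 chase 'c': 0 ⇒ 13;  out=∅∪out(13)=∅
  fail(18) 'dd': from fail(3)=0 chase 'd': 0 ⇒ 3;  out=∅∪out(3)={3}
  fail(5) 'dba': from fail(4)=7 chase 'a': 7 ⇒ 8;  out=∅∪out(8)={7}
  fail(9) 'bad': from fail(8)=1 chase 'd': 1→0 ⇒ 3;  out=∅∪out(3)={3}
  fail(12) 'daa': from fail(11)=1 chase 'a': 1→0 ⇒ 1;  out={4}∪out(1)={4}
  fail(15) 'ccb': from fail(14)=13 chase 'b': 13→0 ⇒ 7;  out=∅∪out(7)=∅
  fail(19) 'ddc': from fail(18)=3 chase 'c': 3→0 ⇒ 13;  out=∅∪out(13)=∅
  fail(6) 'dbad': from fail(5)=8 chase 'd': 8 ⇒ 9;  out={1}∪out(9)={1,3}
  fail(10) 'badd': from fail(9)=3 chase 'd': 3 ⇒ 18;  out={2}∪out(18)={2,3}
  fail(16) 'ccbb': from fail(15)=7 chase 'b': 7→0 ⇒ 7;  out=∅∪out(7)=∅
  fail(20) 'ddca': from fail(19)=13 chase 'a': 13→0 ⇒ 1;  out={6}∪out(1)={6}
  fail(17) 'ccbba': from fail(16)=7 chase 'a': 7 ⇒ 8;  out={5}∪out(8)={5,7}

Run:
i=0 'c': node 0→13
i=1 'b': node 13→7 ·f
i=2 'c': node 7→13 ·f
i=3 'c': node 13→14
i=4 'c': node 14→14 ·f
i=5 'b': node 14→15
i=6 'b': node 15→16
i=7 'a': node 16→17  emit P5@[3:7],P7@[6:7]
i=8 'd': node 17→9 ·f  emit P3@[8:8]
i=9 'b': node 9→4 ·f
i=10 'a': node 4→5  emit P7@[9:10]
i=11 'd': node 5→6  emit P1@[8:11],P3@[11:11]
i=12 'b': node 6→4 ·f
i=13 'b': node 4→7 ·f
i=14 'b': node 7→7 ·f
i=15 'a': node 7→8  emit P7@[14:15]
i=16 'd': node 8→9  emit P3@[16:16]
i=17 'b': node 9→4 ·f
i=18 'a': node 4→5  emit P7@[17:18]
i=19 'd': node 5→6  emit P1@[16:19],P3@[19:19]
i=20 'b': node 6→4 ·f
i=21 'a': node 4→5  emit P7@[20:21]
i=22 'd': node 5→6  emit P1@[19:22],P3@[22:22]
i=23 'a': node 6→11 ·f
i=24 'a': node 11→12  emit P4@[22:24]
i=25 'd': node 12→3 ·f  emit P3@[25:25]
i=26 'c': node 3→13 ·f
i=27 'd': node 13→3 ·f  emit P3@[27:27]
i=28 'b': node 3→4
i=29 'd': node 4→3 ·f  emit P3@[29:29]
i=30 'a': node 3→11
i=31 'a': node 11→12  emit P4@[29:31]
i=32 'b': node 12→7 ·f
i=33 'a': node 7→8  emit P7@[32:33]
i=34 'a': node 8→1 ·f
i=35 'b': node 1→7 ·f
i=36 'd': node 7→3 ·f  emit P3@[36:36]
i=37 'd': node 3→18  emit P3@[37:37]
i=38 'd': node 18→18 ·f  emit P3@[38:38]
i=39 'c': node 18→19
i=40 'a': node 19→20  emit P6@[37:40]
i=41 'c': node 20→2 ·f  emit P0@[40:41]
i=42 'b': node 2→7 ·f
i=43 'b': node 7→7 ·f
i=44 'a': node 7→8  emit P7@[43:44]
i=45 'd': node 8→9  emit P3@[45:45]
i=46 'a': node 9→11 ·f
i=47 'a': node 11→12  emit P4@[45:47]
i=48 'd': node 12→3 ·f  emit P3@[48:48]
i=49 'c': node 3→13 ·f
i=50 'c': node 13→14
i=51 'b': node 14→15
i=52 'b': node 15→16
i=53 'a': node 16→17  emit P5@[49:53],P7@[52:53]
i=54 'd': node 17→9 ·f  emit P3@[54:54]
i=55 'd': node 9→10  emit P2@[52:55],P3@[55:55]
i=56 'c': node 10→19 ·f
i=57 'a': node 19→20  emit P6@[54:57]
i=58 'b': node 20→7 ·f
i=59 'a': node 7→8  emit P7@[58:59]

Matches: [[7,5],[7,7],[8,3],[10,7],[11,1],[11,3],[15,7],[16,3],[18,7],[19,1],[19,3],[21,7],[22,1],[22,3],[24,4],[25,3],[27,3],[29,3],[31,4],[33,7],[36,3],[37,3],[38,3],[40,6],[41,0],[44,7],[45,3],[47,4],[48,3],[53,5],[53,7],[54,3],[55,2],[55,3],[57,6],[59,7]]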